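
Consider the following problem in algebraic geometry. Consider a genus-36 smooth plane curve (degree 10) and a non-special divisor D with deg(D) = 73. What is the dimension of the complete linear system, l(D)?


First, compute the genus of a smooth plane curve of degree 10:
g = (d-1)(d-2)/2 = (10-1)(10-2)/2 = 36
For a non-special divisor D (i.e., h^1(D) = 0), Riemann-Roch gives:
l(D) = deg(D) - g + 1
Since deg(D) = 73 >= 2g - 1 = 71, D is non-special.
l(D) = 73 - 36 + 1 = 38

38


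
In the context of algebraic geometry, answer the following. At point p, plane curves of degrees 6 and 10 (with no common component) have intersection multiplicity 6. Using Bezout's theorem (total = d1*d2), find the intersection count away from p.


By Bezout's theorem, the total intersection number is d1 * d2.
Total = 6 * 10 = 60
Intersection multiplicity at p = 6
Remaining intersections = 60 - 6 = 54

54


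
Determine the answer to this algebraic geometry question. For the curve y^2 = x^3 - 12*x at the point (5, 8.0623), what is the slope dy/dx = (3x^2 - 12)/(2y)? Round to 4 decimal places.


Using implicit differentiation of y^2 = x^3 - 12*x:
2y * dy/dx = 3x^2 - 12
dy/dx = (3x^2 - 12)/(2y)
Numerator: 3*5^2 - 12 = 63
Denominator: 2*8.0623 = 16.1246
dy/dx = 63/16.1246 = 3.9071

3.9071


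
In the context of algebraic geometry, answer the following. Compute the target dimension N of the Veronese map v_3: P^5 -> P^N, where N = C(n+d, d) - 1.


The Veronese embedding v_d: P^n -> P^N maps each point to all
degree-d monomials in n+1 homogeneous coordinates.
N = C(n+d, d) - 1
N = C(5+3, 3) - 1
N = C(8, 3) - 1
C(8, 3) = 56
N = 56 - 1 = 55

55


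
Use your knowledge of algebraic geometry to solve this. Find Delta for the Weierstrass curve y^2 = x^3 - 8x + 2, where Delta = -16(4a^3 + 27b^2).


Compute each component:
4a^3 = 4*(-8)^3 = 4*(-512) = -2048
27b^2 = 27*2^2 = 27*4 = 108
4a^3 + 27b^2 = -2048 + 108 = -1940
Delta = -16*(-1940) = 31040

31040


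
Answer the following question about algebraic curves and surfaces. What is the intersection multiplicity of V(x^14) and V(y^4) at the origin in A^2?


The intersection multiplicity of V(x^a) and V(y^b) at the origin is:
I(O; V(x^14), V(y^4)) = dim_k(k[x,y]/(x^14, y^4))
A basis for k[x,y]/(x^14, y^4) is the set of monomials x^i * y^j
where 0 <= i < 14 and 0 <= j < 4.
The number of such monomials is 14 * 4 = 56

56


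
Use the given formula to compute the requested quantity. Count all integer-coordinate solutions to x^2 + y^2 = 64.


Systematically check integer values of x where x^2 <= 64.
For each valid x, check if 64 - x^2 is a perfect square.
x=0: 64 - 0 = 64, sqrt = 8 (valid)
x=8: 64 - 64 = 0, sqrt = 0 (valid)
Total integer solutions found: 4

4


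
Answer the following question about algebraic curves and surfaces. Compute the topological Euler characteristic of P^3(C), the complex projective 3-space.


The complex projective space P^3 has one cell in each even real dimension 0, 2, ..., 6.
The cohomology groups are H^{2k}(P^3) = Z for k = 0,...,3, and 0 otherwise.
Euler characteristic = sum of Betti numbers = 1 per even-dimensional cohomology group.
chi(P^3) = 3 + 1 = 4

4


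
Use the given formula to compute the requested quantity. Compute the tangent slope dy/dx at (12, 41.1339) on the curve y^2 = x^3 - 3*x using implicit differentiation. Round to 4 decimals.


Using implicit differentiation of y^2 = x^3 - 3*x:
2y * dy/dx = 3x^2 - 3
dy/dx = (3x^2 - 3)/(2y)
Numerator: 3*12^2 - 3 = 429
Denominator: 2*41.1339 = 82.2678
dy/dx = 429/82.2678 = 5.2147

5.2147


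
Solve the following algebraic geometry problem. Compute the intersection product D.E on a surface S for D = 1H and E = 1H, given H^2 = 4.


Using bilinearity of the intersection pairing on a surface S:
(aH).(bH) = ab * (H.H)
We have H^2 = 4.
D.E = (1H).(1H) = 1*1*4
= 1*4
= 4

4


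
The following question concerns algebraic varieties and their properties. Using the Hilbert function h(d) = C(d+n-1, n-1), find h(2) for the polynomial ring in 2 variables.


The Hilbert function for the polynomial ring in 2 variables is:
h(d) = C(d+n-1, n-1)
h(2) = C(2+2-1, 2-1) = C(3, 1)
= 3! / (1! * 2!)
= 3

3


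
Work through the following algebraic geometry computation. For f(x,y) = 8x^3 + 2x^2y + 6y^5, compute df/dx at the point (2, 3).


df/dx = 3*8*x^2 + 2*2*x^1*y
At (2,3): 3*8*2^2 + 2*2*2^1*3
= 96 + 24
= 120

120


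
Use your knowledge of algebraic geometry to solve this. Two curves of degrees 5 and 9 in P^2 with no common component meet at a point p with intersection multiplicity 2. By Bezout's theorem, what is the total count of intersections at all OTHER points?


By Bezout's theorem, the total intersection number is d1 * d2.
Total = 5 * 9 = 45
Intersection multiplicity at p = 2
Remaining intersections = 45 - 2 = 43

43


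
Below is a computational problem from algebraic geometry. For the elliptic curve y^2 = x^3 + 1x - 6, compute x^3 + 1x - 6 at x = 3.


Compute x^3 + 1x - 6 at x = 3:
x^3 = 3^3 = 27
1*x = 1*3 = 3
Sum: 27 + 3 - 6 = 24

24


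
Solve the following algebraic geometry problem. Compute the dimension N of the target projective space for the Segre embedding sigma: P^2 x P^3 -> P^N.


The Segre embedding maps P^m x P^n into P^N via
all products of coordinates from each factor.
N = (m+1)(n+1) - 1
N = (2+1)(3+1) - 1
N = 3*4 - 1
N = 12 - 1 = 11

11


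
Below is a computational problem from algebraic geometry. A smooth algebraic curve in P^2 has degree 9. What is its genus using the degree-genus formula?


Using the genus formula for smooth plane curves:
g = (d-1)(d-2)/2
g = (9-1)(9-2)/2
g = 8*7/2
g = 56/2 = 28

28


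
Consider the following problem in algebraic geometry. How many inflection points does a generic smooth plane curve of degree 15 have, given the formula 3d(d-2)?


For a general smooth plane curve C of degree d, the inflection points are
the intersection of C with its Hessian curve, which has degree 3(d-2).
By Bezout, the total intersection number is d * 3(d-2) = 15 * 39 = 585.
For a general curve every flex is ordinary, so each contributes
multiplicity 1 to C·Hess(C), and the number of distinct inflection
points is 3d(d-2).
Inflection points = 3*15*(15-2) = 3*15*13 = 585

585


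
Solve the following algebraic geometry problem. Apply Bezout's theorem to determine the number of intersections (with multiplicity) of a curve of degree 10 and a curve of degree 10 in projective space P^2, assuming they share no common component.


Bezout's theorem states the intersection count equals the product of degrees.
Intersection count = 10 * 10 = 100

100


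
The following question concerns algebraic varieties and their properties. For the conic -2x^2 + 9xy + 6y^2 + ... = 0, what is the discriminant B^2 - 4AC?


The discriminant of a conic Ax^2 + Bxy + Cy^2 + ... = 0 is B^2 - 4AC.
B^2 = 9^2 = 81
4AC = 4*(-2)*6 = -48
Discriminant = 81 + 48 = 129

129


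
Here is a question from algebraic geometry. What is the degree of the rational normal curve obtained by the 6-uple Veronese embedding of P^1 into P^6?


The rational normal curve in P^6 is the image of P^1 under the 6-uple Veronese.
A general hyperplane in P^6 pulls back to a degree-6 form on P^1, which has 6 zeros,
so the curve meets a general hyperplane in 6 points. Degree = 6.

6


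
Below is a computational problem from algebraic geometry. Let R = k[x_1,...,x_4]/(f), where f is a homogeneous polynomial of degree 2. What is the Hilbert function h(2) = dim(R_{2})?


For R = k[x_1,...,x_n]/(f) with f homogeneous of degree e:
The Hilbert series is (1 - t^e)/(1 - t)^n.
So h(d) = C(d+n-1, n-1) - C(d-e+n-1, n-1) for d >= e.
With n=4, e=2, d=2:
C(2+4-1, 4-1) = C(5, 3) = 10
C(2-2+4-1, 4-1) = C(3, 3) = 1
h(2) = 10 - 1 = 9

9


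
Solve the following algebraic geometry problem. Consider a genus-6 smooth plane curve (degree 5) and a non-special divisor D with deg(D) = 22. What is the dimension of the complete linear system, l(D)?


First, compute the genus of a smooth plane curve of degree 5:
g = (d-1)(d-2)/2 = (5-1)(5-2)/2 = 6
For a non-special divisor D (i.e., h^1(D) = 0), Riemann-Roch gives:
l(D) = deg(D) - g + 1
Since deg(D) = 22 >= 2g - 1 = 11, D is non-special.
l(D) = 22 - 6 + 1 = 17

17


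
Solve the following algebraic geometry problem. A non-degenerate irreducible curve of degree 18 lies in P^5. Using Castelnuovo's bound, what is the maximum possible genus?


Castelnuovo's bound: write d - 1 = m(r-1) + epsilon with 0 <= epsilon < r-1.
d - 1 = 18 - 1 = 17
r - 1 = 5 - 1 = 4
17 = 4*4 + 1, so m = 4, epsilon = 1
pi(d, r) = m(m-1)(r-1)/2 + m*epsilon
= 4*3*4/2 + 4*1
= 48/2 + 4
= 24 + 4 = 28

28


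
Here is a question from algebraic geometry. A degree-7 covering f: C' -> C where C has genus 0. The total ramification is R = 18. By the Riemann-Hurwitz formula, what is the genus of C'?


Riemann-Hurwitz formula: 2g' - 2 = d(2g - 2) + R
Given: d = 7, g = 0, R = 18
2g' - 2 = 7*(2*0 - 2) + 18
2g' - 2 = 7*(-2) + 18
2g' - 2 = -14 + 18 = 4
2g' = 6
g' = 3

3


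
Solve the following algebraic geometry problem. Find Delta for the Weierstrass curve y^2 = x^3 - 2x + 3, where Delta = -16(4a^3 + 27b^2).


Compute each component:
4a^3 = 4*(-2)^3 = 4*(-8) = -32
27b^2 = 27*3^2 = 27*9 = 243
4a^3 + 27b^2 = -32 + 243 = 211
Delta = -16*211 = -3376

-3376


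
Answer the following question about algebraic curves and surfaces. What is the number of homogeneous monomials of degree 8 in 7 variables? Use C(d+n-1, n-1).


The number of degree-8 monomials in 7 variables is C(d+n-1, n-1).
= C(8+7-1, 7-1) = C(14, 6)
= 3003

3003


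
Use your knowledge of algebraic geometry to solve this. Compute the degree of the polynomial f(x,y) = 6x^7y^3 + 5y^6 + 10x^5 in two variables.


Examine each term for its total degree (sum of exponents).
  Term '6x^7y^3' has total degree 7+3 = 10.
  Term '5y^6' has total degree 0+6 = 6.
  Term '10x^5' has total degree 5+0 = 5.
The maximum total degree among all terms is 10.

10


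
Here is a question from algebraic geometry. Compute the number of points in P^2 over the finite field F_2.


P^2(F_2) has (q^(n+1) - 1)/(q - 1) points.
= 2^2 + 2^1 + 2^0
= 4 + 2 + 1
= 7

7


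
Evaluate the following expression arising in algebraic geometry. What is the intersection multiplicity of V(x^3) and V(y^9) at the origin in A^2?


The intersection multiplicity of V(x^a) and V(y^b) at the origin is:
I(O; V(x^3), V(y^9)) = dim_k(k[x,y]/(x^3, y^9))
A basis for k[x,y]/(x^3, y^9) is the set of monomials x^i * y^j
where 0 <= i < 3 and 0 <= j < 9.
The number of such monomials is 3 * 9 = 27

27


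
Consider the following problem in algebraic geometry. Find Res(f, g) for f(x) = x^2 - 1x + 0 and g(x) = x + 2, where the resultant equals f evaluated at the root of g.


For Res(f, x - c), we evaluate f at x = c.
f(-2) = (-2)^2 - 1*(-2) + 0
= 4 + 2 + 0
= 6 + 0 = 6
Res(f, g) = 6

6


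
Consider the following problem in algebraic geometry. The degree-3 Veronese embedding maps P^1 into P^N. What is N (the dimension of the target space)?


The Veronese embedding v_d: P^n -> P^N maps each point to all
degree-d monomials in n+1 homogeneous coordinates.
N = C(n+d, d) - 1
N = C(1+3, 3) - 1
N = C(4, 3) - 1
C(4, 3) = 4
N = 4 - 1 = 3

3


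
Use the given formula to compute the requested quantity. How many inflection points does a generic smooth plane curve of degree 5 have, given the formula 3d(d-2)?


For a general smooth plane curve C of degree d, the inflection points are
the intersection of C with its Hessian curve, which has degree 3(d-2).
By Bezout, the total intersection number is d * 3(d-2) = 5 * 9 = 45.
For a general curve every flex is ordinary, so each contributes
multiplicity 1 to C·Hess(C), and the number of distinct inflection
points is 3d(d-2).
Inflection points = 3*5*(5-2) = 3*5*3 = 45

45


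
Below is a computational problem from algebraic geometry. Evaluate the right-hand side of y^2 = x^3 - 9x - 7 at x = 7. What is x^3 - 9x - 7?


Compute x^3 - 9x - 7 at x = 7:
x^3 = 7^3 = 343
(-9)*x = (-9)*7 = -63
Sum: 343 - 63 - 7 = 273

273


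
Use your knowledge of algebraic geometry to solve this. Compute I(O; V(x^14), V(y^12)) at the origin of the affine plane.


The intersection multiplicity of V(x^a) and V(y^b) at the origin is:
I(O; V(x^14), V(y^12)) = dim_k(k[x,y]/(x^14, y^12))
A basis for k[x,y]/(x^14, y^12) is the set of monomials x^i * y^j
where 0 <= i < 14 and 0 <= j < 12.
The number of such monomials is 14 * 12 = 168

168


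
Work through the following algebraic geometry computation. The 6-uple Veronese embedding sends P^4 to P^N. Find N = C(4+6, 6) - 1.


The Veronese embedding v_d: P^n -> P^N maps each point to all
degree-d monomials in n+1 homogeneous coordinates.
N = C(n+d, d) - 1
N = C(4+6, 6) - 1
N = C(10, 6) - 1
C(10, 6) = 210
N = 210 - 1 = 209

209


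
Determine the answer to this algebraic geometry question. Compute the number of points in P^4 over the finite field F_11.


P^4(F_11) has (q^(n+1) - 1)/(q - 1) points.
= 11^4 + 11^3 + 11^2 + 11^1 + 11^0
= 14641 + 1331 + 121 + 11 + 1
= 16105

16105


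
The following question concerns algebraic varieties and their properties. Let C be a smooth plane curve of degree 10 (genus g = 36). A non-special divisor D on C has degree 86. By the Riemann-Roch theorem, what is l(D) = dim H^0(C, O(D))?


First, compute the genus of a smooth plane curve of degree 10:
g = (d-1)(d-2)/2 = (10-1)(10-2)/2 = 36
For a non-special divisor D (i.e., h^1(D) = 0), Riemann-Roch gives:
l(D) = deg(D) - g + 1
Since deg(D) = 86 >= 2g - 1 = 71, D is non-special.
l(D) = 86 - 36 + 1 = 51

51


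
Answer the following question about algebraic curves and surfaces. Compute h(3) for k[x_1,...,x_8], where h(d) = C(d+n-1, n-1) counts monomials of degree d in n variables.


The Hilbert function for the polynomial ring in 8 variables is:
h(d) = C(d+n-1, n-1)
h(3) = C(3+8-1, 8-1) = C(10, 7)
= 10! / (7! * 3!)
= 120

120


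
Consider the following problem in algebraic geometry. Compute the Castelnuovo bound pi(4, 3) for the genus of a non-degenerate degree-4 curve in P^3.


Castelnuovo's bound: write d - 1 = m(r-1) + epsilon with 0 <= epsilon < r-1.
d - 1 = 4 - 1 = 3
r - 1 = 3 - 1 = 2
3 = 1*2 + 1, so m = 1, epsilon = 1
pi(d, r) = m(m-1)(r-1)/2 + m*epsilon
= 1*0*2/2 + 1*1
= 0/2 + 1
= 0 + 1 = 1

1


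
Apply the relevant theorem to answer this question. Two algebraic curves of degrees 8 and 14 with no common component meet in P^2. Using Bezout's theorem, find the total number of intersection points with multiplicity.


Bezout's theorem states the intersection count equals the product of degrees.
Intersection count = 8 * 14 = 112

112


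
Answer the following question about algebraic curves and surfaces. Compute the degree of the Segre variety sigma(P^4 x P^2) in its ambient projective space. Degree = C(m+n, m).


The degree of the Segre variety P^4 x P^2 is C(m+n, m).
= C(6, 4)
= 15

15


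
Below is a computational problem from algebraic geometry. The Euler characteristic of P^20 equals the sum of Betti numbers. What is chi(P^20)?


The complex projective space P^20 has one cell in each even real dimension 0, 2, ..., 40.
The cohomology groups are H^{2k}(P^20) = Z for k = 0,...,20, and 0 otherwise.
Euler characteristic = sum of Betti numbers = 1 per even-dimensional cohomology group.
chi(P^20) = 20 + 1 = 21

21


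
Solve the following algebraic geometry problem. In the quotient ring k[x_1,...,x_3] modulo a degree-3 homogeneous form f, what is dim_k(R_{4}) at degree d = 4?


For R = k[x_1,...,x_n]/(f) with f homogeneous of degree e:
The Hilbert series is (1 - t^e)/(1 - t)^n.
So h(d) = C(d+n-1, n-1) - C(d-e+n-1, n-1) for d >= e.
With n=3, e=3, d=4:
C(4+3-1, 3-1) = C(6, 2) = 15
C(4-3+3-1, 3-1) = C(3, 2) = 3
h(4) = 15 - 3 = 12

12


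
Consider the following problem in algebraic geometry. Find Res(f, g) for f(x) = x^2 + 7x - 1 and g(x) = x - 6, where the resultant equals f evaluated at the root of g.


For Res(f, x - c), we evaluate f at x = c.
f(6) = 6^2 + 7*6 - 1
= 36 + 42 - 1
= 78 - 1 = 77
Res(f, g) = 77

77


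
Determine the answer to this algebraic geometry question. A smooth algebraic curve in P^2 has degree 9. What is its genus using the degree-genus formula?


Using the genus formula for smooth plane curves:
g = (d-1)(d-2)/2
g = (9-1)(9-2)/2
g = 8*7/2
g = 56/2 = 28

28


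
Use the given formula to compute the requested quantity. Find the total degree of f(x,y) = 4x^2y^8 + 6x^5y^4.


Examine each term for its total degree (sum of exponents).
  Term '4x^2y^8' has total degree 2+8 = 10.
  Term '6x^5y^4' has total degree 5+4 = 9.
The maximum total degree among all terms is 10.

10


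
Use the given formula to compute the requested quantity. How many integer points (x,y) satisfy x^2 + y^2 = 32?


Systematically check integer values of x where x^2 <= 32.
For each valid x, check if 32 - x^2 is a perfect square.
x=4: 32 - 16 = 16, sqrt = 4 (valid)
Total integer solutions found: 4

4


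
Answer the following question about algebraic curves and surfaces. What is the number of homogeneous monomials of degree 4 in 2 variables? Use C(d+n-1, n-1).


The number of degree-4 monomials in 2 variables is C(d+n-1, n-1).
= C(4+2-1, 2-1) = C(5, 1)
= 5

5


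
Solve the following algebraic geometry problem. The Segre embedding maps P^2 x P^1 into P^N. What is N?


The Segre embedding maps P^m x P^n into P^N via
all products of coordinates from each factor.
N = (m+1)(n+1) - 1
N = (2+1)(1+1) - 1
N = 3*2 - 1
N = 6 - 1 = 5

5


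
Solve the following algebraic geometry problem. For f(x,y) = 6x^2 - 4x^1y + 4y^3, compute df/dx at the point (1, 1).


df/dx = 2*6*x^1 + 1*(-4)*x^0*y
At (1,1): 2*6*1^1 + 1*(-4)*1^0*1
= 12 - 4
= 8

8


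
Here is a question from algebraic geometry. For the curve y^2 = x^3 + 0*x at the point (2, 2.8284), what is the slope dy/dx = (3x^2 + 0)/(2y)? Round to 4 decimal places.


Using implicit differentiation of y^2 = x^3 + 0*x:
2y * dy/dx = 3x^2 + 0
dy/dx = (3x^2 + 0)/(2y)
Numerator: 3*2^2 + 0 = 12
Denominator: 2*2.8284 = 5.6568
dy/dx = 12/5.6568 = 2.1213

2.1213


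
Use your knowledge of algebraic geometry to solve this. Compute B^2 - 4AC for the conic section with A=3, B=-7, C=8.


The discriminant of a conic Ax^2 + Bxy + Cy^2 + ... = 0 is B^2 - 4AC.
B^2 = (-7)^2 = 49
4AC = 4*3*8 = 96
Discriminant = 49 - 96 = -47

-47


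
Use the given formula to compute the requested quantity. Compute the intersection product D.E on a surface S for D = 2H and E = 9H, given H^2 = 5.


Using bilinearity of the intersection pairing on a surface S:
(aH).(bH) = ab * (H.H)
We have H^2 = 5.
D.E = (2H).(9H) = 2*9*5
= 18*5
= 90

90


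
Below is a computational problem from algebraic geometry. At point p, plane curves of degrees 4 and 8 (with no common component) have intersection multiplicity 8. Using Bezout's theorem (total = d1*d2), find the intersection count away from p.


By Bezout's theorem, the total intersection number is d1 * d2.
Total = 4 * 8 = 32
Intersection multiplicity at p = 8
Remaining intersections = 32 - 8 = 24

24


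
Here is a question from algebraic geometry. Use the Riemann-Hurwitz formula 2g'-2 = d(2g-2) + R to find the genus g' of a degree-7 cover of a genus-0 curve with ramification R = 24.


Riemann-Hurwitz formula: 2g' - 2 = d(2g - 2) + R
Given: d = 7, g = 0, R = 24
2g' - 2 = 7*(2*0 - 2) + 24
2g' - 2 = 7*(-2) + 24
2g' - 2 = -14 + 24 = 10
2g' = 12
g' = 6

6


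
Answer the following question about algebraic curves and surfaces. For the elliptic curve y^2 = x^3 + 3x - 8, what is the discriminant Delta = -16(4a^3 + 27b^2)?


Compute each component:
4a^3 = 4*3^3 = 4*27 = 108
27b^2 = 27*(-8)^2 = 27*64 = 1728
4a^3 + 27b^2 = 108 + 1728 = 1836
Delta = -16*1836 = -29376

-29376


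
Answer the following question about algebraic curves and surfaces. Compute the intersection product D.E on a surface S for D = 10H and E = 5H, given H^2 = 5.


Using bilinearity of the intersection pairing on a surface S:
(aH).(bH) = ab * (H.H)
We have H^2 = 5.
D.E = (10H).(5H) = 10*5*5
= 50*5
= 250

250


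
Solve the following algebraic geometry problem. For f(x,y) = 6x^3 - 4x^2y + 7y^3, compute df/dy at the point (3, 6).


df/dy = (-4)*x^2 + 3*7*y^2
At (3,6): (-4)*3^2 + 3*7*6^2
= -36 + 756
= 720

720


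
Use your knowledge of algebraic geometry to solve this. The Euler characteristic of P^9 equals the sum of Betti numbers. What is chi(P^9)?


The complex projective space P^9 has one cell in each even real dimension 0, 2, ..., 18.
The cohomology groups are H^{2k}(P^9) = Z for k = 0,...,9, and 0 otherwise.
Euler characteristic = sum of Betti numbers = 1 per even-dimensional cohomology group.
chi(P^9) = 9 + 1 = 10

10


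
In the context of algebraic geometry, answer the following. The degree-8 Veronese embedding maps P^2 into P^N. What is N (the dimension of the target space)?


The Veronese embedding v_d: P^n -> P^N maps each point to all
degree-d monomials in n+1 homogeneous coordinates.
N = C(n+d, d) - 1
N = C(2+8, 8) - 1
N = C(10, 8) - 1
C(10, 8) = 45
N = 45 - 1 = 44

44


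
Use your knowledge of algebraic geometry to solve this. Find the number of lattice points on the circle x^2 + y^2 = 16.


Systematically check integer values of x where x^2 <= 16.
For each valid x, check if 16 - x^2 is a perfect square.
x=0: 16 - 0 = 16, sqrt = 4 (valid)
x=4: 16 - 16 = 0, sqrt = 0 (valid)
Total integer solutions found: 4

4


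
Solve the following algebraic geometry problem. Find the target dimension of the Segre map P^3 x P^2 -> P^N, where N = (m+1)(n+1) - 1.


The Segre embedding maps P^m x P^n into P^N via
all products of coordinates from each factor.
N = (m+1)(n+1) - 1
N = (3+1)(2+1) - 1
N = 4*3 - 1
N = 12 - 1 = 11

11


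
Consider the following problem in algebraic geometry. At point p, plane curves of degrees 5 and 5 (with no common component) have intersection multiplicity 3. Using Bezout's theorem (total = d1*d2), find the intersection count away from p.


By Bezout's theorem, the total intersection number is d1 * d2.
Total = 5 * 5 = 25
Intersection multiplicity at p = 3
Remaining intersections = 25 - 3 = 22

22


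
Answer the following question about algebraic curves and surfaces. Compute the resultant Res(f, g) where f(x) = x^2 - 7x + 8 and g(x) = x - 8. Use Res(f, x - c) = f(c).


For Res(f, x - c), we evaluate f at x = c.
f(8) = 8^2 - 7*8 + 8
= 64 - 56 + 8
= 8 + 8 = 16
Res(f, g) = 16

16


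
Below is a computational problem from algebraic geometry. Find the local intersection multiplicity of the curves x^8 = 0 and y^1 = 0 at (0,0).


The intersection multiplicity of V(x^a) and V(y^b) at the origin is:
I(O; V(x^8), V(y^1)) = dim_k(k[x,y]/(x^8, y^1))
A basis for k[x,y]/(x^8, y^1) is the set of monomials x^i * y^j
where 0 <= i < 8 and 0 <= j < 1.
The number of such monomials is 8 * 1 = 8

8


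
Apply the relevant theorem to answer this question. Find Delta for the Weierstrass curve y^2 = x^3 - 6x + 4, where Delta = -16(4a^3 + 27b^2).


Compute each component:
4a^3 = 4*(-6)^3 = 4*(-216) = -864
27b^2 = 27*4^2 = 27*16 = 432
4a^3 + 27b^2 = -864 + 432 = -432
Delta = -16*(-432) = 6912

6912


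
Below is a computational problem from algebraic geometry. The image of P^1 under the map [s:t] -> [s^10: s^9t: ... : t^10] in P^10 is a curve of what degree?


The rational normal curve in P^10 is the image of P^1 under the 10-uple Veronese.
A general hyperplane in P^10 pulls back to a degree-10 form on P^1, which has 10 zeros,
so the curve meets a general hyperplane in 10 points. Degree = 10.

10


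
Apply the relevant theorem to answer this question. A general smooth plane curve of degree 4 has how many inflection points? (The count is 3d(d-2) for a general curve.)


For a general smooth plane curve C of degree d, the inflection points are
the intersection of C with its Hessian curve, which has degree 3(d-2).
By Bezout, the total intersection number is d * 3(d-2) = 4 * 6 = 24.
For a general curve every flex is ordinary, so each contributes
multiplicity 1 to C·Hess(C), and the number of distinct inflection
points is 3d(d-2).
Inflection points = 3*4*(4-2) = 3*4*2 = 24

24


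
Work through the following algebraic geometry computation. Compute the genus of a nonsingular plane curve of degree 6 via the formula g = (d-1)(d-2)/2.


Using the genus formula for smooth plane curves:
g = (d-1)(d-2)/2
g = (6-1)(6-2)/2
g = 5*4/2
g = 20/2 = 10

10


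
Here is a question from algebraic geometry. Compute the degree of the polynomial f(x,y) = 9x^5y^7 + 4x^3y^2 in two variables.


Examine each term for its total degree (sum of exponents).
  Term '9x^5y^7' has total degree 5+7 = 12.
  Term '4x^3y^2' has total degree 3+2 = 5.
The maximum total degree among all terms is 12.

12


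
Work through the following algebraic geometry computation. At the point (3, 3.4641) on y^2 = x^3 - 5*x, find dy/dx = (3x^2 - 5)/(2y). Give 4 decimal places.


Using implicit differentiation of y^2 = x^3 - 5*x:
2y * dy/dx = 3x^2 - 5
dy/dx = (3x^2 - 5)/(2y)
Numerator: 3*3^2 - 5 = 22
Denominator: 2*3.4641 = 6.9282
dy/dx = 22/6.9282 = 3.1754

3.1754


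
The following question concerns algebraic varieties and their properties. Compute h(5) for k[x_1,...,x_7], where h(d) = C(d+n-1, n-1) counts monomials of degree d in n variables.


The Hilbert function for the polynomial ring in 7 variables is:
h(d) = C(d+n-1, n-1)
h(5) = C(5+7-1, 7-1) = C(11, 6)
= 11! / (6! * 5!)
= 462

462


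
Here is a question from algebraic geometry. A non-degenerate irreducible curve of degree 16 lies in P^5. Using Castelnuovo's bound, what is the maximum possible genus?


Castelnuovo's bound: write d - 1 = m(r-1) + epsilon with 0 <= epsilon < r-1.
d - 1 = 16 - 1 = 15
r - 1 = 5 - 1 = 4
15 = 3*4 + 3, so m = 3, epsilon = 3
pi(d, r) = m(m-1)(r-1)/2 + m*epsilon
= 3*2*4/2 + 3*3
= 24/2 + 9
= 12 + 9 = 21

21


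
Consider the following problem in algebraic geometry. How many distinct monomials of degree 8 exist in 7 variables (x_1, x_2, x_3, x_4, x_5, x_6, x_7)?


The number of degree-8 monomials in 7 variables is C(d+n-1, n-1).
= C(8+7-1, 7-1) = C(14, 6)
= 3003

3003


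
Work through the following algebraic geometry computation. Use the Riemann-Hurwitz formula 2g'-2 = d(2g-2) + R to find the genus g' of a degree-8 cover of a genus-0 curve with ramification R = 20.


Riemann-Hurwitz formula: 2g' - 2 = d(2g - 2) + R
Given: d = 8, g = 0, R = 20
2g' - 2 = 8*(2*0 - 2) + 20
2g' - 2 = 8*(-2) + 20
2g' - 2 = -16 + 20 = 4
2g' = 6
g' = 3

3


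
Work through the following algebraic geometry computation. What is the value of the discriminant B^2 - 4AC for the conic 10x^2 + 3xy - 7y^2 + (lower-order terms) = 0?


The discriminant of a conic Ax^2 + Bxy + Cy^2 + ... = 0 is B^2 - 4AC.
B^2 = 3^2 = 9
4AC = 4*10*(-7) = -280
Discriminant = 9 + 280 = 289

289


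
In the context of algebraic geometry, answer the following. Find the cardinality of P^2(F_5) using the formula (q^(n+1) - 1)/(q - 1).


P^2(F_5) has (q^(n+1) - 1)/(q - 1) points.
= 5^2 + 5^1 + 5^0
= 25 + 5 + 1
= 31

31


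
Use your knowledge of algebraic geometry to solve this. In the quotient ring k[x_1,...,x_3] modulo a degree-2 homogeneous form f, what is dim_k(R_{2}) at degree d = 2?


For R = k[x_1,...,x_n]/(f) with f homogeneous of degree e:
The Hilbert series is (1 - t^e)/(1 - t)^n.
So h(d) = C(d+n-1, n-1) - C(d-e+n-1, n-1) for d >= e.
With n=3, e=2, d=2:
C(2+3-1, 3-1) = C(4, 2) = 6
C(2-2+3-1, 3-1) = C(2, 2) = 1
h(2) = 6 - 1 = 5

5


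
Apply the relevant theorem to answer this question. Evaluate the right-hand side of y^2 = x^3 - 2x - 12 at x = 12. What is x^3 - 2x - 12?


Compute x^3 - 2x - 12 at x = 12:
x^3 = 12^3 = 1728
(-2)*x = (-2)*12 = -24
Sum: 1728 - 24 - 12 = 1692

1692


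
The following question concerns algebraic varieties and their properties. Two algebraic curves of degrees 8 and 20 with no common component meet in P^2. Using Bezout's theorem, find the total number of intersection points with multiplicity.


Bezout's theorem states the intersection count equals the product of degrees.
Intersection count = 8 * 20 = 160

160


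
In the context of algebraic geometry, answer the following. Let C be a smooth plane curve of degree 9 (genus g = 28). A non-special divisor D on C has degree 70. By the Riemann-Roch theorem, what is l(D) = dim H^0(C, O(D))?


First, compute the genus of a smooth plane curve of degree 9:
g = (d-1)(d-2)/2 = (9-1)(9-2)/2 = 28
For a non-special divisor D (i.e., h^1(D) = 0), Riemann-Roch gives:
l(D) = deg(D) - g + 1
Since deg(D) = 70 >= 2g - 1 = 55, D is non-special.
l(D) = 70 - 28 + 1 = 43

43


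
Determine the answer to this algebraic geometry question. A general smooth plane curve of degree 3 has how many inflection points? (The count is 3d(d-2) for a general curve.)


For a general smooth plane curve C of degree d, the inflection points are
the intersection of C with its Hessian curve, which has degree 3(d-2).
By Bezout, the total intersection number is d * 3(d-2) = 3 * 3 = 9.
For a general curve every flex is ordinary, so each contributes
multiplicity 1 to C·Hess(C), and the number of distinct inflection
points is 3d(d-2).
Inflection points = 3*3*(3-2) = 3*3*1 = 9

9


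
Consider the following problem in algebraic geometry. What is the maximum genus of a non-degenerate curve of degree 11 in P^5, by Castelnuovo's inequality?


Castelnuovo's bound: write d - 1 = m(r-1) + epsilon with 0 <= epsilon < r-1.
d - 1 = 11 - 1 = 10
r - 1 = 5 - 1 = 4
10 = 2*4 + 2, so m = 2, epsilon = 2
pi(d, r) = m(m-1)(r-1)/2 + m*epsilon
= 2*1*4/2 + 2*2
= 8/2 + 4
= 4 + 4 = 8

8


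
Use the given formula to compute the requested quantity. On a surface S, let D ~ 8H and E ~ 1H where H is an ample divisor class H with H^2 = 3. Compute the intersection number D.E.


Using bilinearity of the intersection pairing on a surface S:
(aH).(bH) = ab * (H.H)
We have H^2 = 3.
D.E = (8H).(1H) = 8*1*3
= 8*3
= 24

24


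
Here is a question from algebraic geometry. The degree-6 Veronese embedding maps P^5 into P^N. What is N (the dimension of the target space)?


The Veronese embedding v_d: P^n -> P^N maps each point to all
degree-d monomials in n+1 homogeneous coordinates.
N = C(n+d, d) - 1
N = C(5+6, 6) - 1
N = C(11, 6) - 1
C(11, 6) = 462
N = 462 - 1 = 461

461


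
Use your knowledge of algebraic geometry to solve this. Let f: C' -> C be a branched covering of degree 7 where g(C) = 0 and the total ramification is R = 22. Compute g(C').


Riemann-Hurwitz formula: 2g' - 2 = d(2g - 2) + R
Given: d = 7, g = 0, R = 22
2g' - 2 = 7*(2*0 - 2) + 22
2g' - 2 = 7*(-2) + 22
2g' - 2 = -14 + 22 = 8
2g' = 10
g' = 5

5


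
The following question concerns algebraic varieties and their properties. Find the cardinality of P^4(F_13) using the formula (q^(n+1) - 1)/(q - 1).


P^4(F_13) has (q^(n+1) - 1)/(q - 1) points.
= 13^4 + 13^3 + 13^2 + 13^1 + 13^0
= 28561 + 2197 + 169 + 13 + 1
= 30941

30941


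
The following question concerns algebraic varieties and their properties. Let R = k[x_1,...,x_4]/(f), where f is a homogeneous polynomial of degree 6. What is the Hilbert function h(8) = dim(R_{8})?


For R = k[x_1,...,x_n]/(f) with f homogeneous of degree e:
The Hilbert series is (1 - t^e)/(1 - t)^n.
So h(d) = C(d+n-1, n-1) - C(d-e+n-1, n-1) for d >= e.
With n=4, e=6, d=8:
C(8+4-1, 4-1) = C(11, 3) = 165
C(8-6+4-1, 4-1) = C(5, 3) = 10
h(8) = 165 - 10 = 155

155


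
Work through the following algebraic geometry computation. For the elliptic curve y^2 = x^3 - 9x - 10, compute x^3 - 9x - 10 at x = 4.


Compute x^3 - 9x - 10 at x = 4:
x^3 = 4^3 = 64
(-9)*x = (-9)*4 = -36
Sum: 64 - 36 - 10 = 18

18


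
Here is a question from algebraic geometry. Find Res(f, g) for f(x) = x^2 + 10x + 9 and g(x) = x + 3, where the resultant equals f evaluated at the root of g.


For Res(f, x - c), we evaluate f at x = c.
f(-3) = (-3)^2 + 10*(-3) + 9
= 9 - 30 + 9
= -21 + 9 = -12
Res(f, g) = -12

-12


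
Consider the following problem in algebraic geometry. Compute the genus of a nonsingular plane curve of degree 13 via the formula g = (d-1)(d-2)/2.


Using the genus formula for smooth plane curves:
g = (d-1)(d-2)/2
g = (13-1)(13-2)/2
g = 12*11/2
g = 132/2 = 66

66


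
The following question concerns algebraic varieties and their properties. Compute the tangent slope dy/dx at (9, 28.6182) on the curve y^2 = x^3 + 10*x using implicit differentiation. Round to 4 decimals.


Using implicit differentiation of y^2 = x^3 + 10*x:
2y * dy/dx = 3x^2 + 10
dy/dx = (3x^2 + 10)/(2y)
Numerator: 3*9^2 + 10 = 253
Denominator: 2*28.6182 = 57.2364
dy/dx = 253/57.2364 = 4.4203

4.4203


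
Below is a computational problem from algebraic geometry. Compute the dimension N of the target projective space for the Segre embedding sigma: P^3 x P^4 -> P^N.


The Segre embedding maps P^m x P^n into P^N via
all products of coordinates from each factor.
N = (m+1)(n+1) - 1
N = (3+1)(4+1) - 1
N = 4*5 - 1
N = 20 - 1 = 19

19


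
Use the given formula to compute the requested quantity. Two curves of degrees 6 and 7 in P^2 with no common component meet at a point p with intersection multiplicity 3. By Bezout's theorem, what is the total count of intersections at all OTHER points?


By Bezout's theorem, the total intersection number is d1 * d2.
Total = 6 * 7 = 42
Intersection multiplicity at p = 3
Remaining intersections = 42 - 3 = 39

39


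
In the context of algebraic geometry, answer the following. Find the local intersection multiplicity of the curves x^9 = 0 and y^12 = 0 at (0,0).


The intersection multiplicity of V(x^a) and V(y^b) at the origin is:
I(O; V(x^9), V(y^12)) = dim_k(k[x,y]/(x^9, y^12))
A basis for k[x,y]/(x^9, y^12) is the set of monomials x^i * y^j
where 0 <= i < 9 and 0 <= j < 12.
The number of such monomials is 9 * 12 = 108

108


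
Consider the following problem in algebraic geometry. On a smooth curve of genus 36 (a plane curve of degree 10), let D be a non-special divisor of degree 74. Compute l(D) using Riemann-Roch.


First, compute the genus of a smooth plane curve of degree 10:
g = (d-1)(d-2)/2 = (10-1)(10-2)/2 = 36
For a non-special divisor D (i.e., h^1(D) = 0), Riemann-Roch gives:
l(D) = deg(D) - g + 1
Since deg(D) = 74 >= 2g - 1 = 71, D is non-special.
l(D) = 74 - 36 + 1 = 39

39


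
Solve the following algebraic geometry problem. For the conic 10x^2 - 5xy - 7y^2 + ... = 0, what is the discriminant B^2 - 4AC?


The discriminant of a conic Ax^2 + Bxy + Cy^2 + ... = 0 is B^2 - 4AC.
B^2 = (-5)^2 = 25
4AC = 4*10*(-7) = -280
Discriminant = 25 + 280 = 305

305


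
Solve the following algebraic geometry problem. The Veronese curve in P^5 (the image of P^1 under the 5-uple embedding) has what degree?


The rational normal curve in P^5 is the image of P^1 under the 5-uple Veronese.
A general hyperplane in P^5 pulls back to a degree-5 form on P^1, which has 5 zeros,
so the curve meets a general hyperplane in 5 points. Degree = 5.

5


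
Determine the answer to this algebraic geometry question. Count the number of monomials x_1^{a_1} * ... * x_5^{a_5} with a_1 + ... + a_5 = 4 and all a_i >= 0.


The number of degree-4 monomials in 5 variables is C(d+n-1, n-1).
= C(4+5-1, 5-1) = C(8, 4)
= 70

70


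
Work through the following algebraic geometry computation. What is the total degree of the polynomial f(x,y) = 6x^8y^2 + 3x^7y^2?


Examine each term for its total degree (sum of exponents).
  Term '6x^8y^2' has total degree 8+2 = 10.
  Term '3x^7y^2' has total degree 7+2 = 9.
The maximum total degree among all terms is 10.

10


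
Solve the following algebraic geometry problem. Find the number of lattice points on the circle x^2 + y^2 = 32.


Systematically check integer values of x where x^2 <= 32.
For each valid x, check if 32 - x^2 is a perfect square.
x=4: 32 - 16 = 16, sqrt = 4 (valid)
Total integer solutions found: 4

4


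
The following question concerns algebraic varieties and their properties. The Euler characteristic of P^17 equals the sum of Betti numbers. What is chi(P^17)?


The complex projective space P^17 has one cell in each even real dimension 0, 2, ..., 34.
The cohomology groups are H^{2k}(P^17) = Z for k = 0,...,17, and 0 otherwise.
Euler characteristic = sum of Betti numbers = 1 per even-dimensional cohomology group.
chi(P^17) = 17 + 1 = 18

18


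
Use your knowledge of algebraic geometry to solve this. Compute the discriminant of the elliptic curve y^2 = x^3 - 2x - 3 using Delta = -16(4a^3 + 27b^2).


Compute each component:
4a^3 = 4*(-2)^3 = 4*(-8) = -32
27b^2 = 27*(-3)^2 = 27*9 = 243
4a^3 + 27b^2 = -32 + 243 = 211
Delta = -16*211 = -3376

-3376


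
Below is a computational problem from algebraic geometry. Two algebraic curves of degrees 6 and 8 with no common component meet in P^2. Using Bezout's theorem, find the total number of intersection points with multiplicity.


Bezout's theorem states the intersection count equals the product of degrees.
Intersection count = 6 * 8 = 48

48


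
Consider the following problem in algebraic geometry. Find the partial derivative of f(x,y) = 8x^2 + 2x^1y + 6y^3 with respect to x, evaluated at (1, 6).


df/dx = 2*8*x^1 + 1*2*x^0*y
At (1,6): 2*8*1^1 + 1*2*1^0*6
= 16 + 12
= 28

28


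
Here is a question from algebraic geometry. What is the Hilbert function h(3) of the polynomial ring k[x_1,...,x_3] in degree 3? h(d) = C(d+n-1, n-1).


The Hilbert function for the polynomial ring in 3 variables is:
h(d) = C(d+n-1, n-1)
h(3) = C(3+3-1, 3-1) = C(5, 2)
= 5! / (2! * 3!)
= 10

10


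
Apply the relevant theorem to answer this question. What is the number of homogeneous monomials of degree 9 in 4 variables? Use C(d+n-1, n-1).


The number of degree-9 monomials in 4 variables is C(d+n-1, n-1).
= C(9+4-1, 4-1) = C(12, 3)
= 220

220


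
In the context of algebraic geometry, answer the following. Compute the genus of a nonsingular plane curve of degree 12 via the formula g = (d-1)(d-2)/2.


Using the genus formula for smooth plane curves:
g = (d-1)(d-2)/2
g = (12-1)(12-2)/2
g = 11*10/2
g = 110/2 = 55

55


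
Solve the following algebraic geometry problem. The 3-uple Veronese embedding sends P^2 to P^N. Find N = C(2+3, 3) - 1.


The Veronese embedding v_d: P^n -> P^N maps each point to all
degree-d monomials in n+1 homogeneous coordinates.
N = C(n+d, d) - 1
N = C(2+3, 3) - 1
N = C(5, 3) - 1
C(5, 3) = 10
N = 10 - 1 = 9

9


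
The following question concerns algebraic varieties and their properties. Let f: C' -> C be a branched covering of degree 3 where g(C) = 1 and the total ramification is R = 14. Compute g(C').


Riemann-Hurwitz formula: 2g' - 2 = d(2g - 2) + R
Given: d = 3, g = 1, R = 14
2g' - 2 = 3*(2*1 - 2) + 14
2g' - 2 = 3*0 + 14
2g' - 2 = 0 + 14 = 14
2g' = 16
g' = 8

8


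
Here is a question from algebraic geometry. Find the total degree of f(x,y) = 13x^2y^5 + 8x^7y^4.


Examine each term for its total degree (sum of exponents).
  Term '13x^2y^5' has total degree 2+5 = 7.
  Term '8x^7y^4' has total degree 7+4 = 11.
The maximum total degree among all terms is 11.

11


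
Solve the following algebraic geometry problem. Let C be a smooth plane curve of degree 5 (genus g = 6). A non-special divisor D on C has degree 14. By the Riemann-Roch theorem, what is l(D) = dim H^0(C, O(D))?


First, compute the genus of a smooth plane curve of degree 5:
g = (d-1)(d-2)/2 = (5-1)(5-2)/2 = 6
For a non-special divisor D (i.e., h^1(D) = 0), Riemann-Roch gives:
l(D) = deg(D) - g + 1
Since deg(D) = 14 >= 2g - 1 = 11, D is non-special.
l(D) = 14 - 6 + 1 = 9

9


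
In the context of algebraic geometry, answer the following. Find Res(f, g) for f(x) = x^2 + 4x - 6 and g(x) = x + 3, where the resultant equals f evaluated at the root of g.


For Res(f, x - c), we evaluate f at x = c.
f(-3) = (-3)^2 + 4*(-3) - 6
= 9 - 12 - 6
= -3 - 6 = -9
Res(f, g) = -9

-9


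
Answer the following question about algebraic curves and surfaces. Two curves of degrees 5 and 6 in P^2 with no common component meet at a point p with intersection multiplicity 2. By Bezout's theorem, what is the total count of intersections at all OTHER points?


By Bezout's theorem, the total intersection number is d1 * d2.
Total = 5 * 6 = 30
Intersection multiplicity at p = 2
Remaining intersections = 30 - 2 = 28

28
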